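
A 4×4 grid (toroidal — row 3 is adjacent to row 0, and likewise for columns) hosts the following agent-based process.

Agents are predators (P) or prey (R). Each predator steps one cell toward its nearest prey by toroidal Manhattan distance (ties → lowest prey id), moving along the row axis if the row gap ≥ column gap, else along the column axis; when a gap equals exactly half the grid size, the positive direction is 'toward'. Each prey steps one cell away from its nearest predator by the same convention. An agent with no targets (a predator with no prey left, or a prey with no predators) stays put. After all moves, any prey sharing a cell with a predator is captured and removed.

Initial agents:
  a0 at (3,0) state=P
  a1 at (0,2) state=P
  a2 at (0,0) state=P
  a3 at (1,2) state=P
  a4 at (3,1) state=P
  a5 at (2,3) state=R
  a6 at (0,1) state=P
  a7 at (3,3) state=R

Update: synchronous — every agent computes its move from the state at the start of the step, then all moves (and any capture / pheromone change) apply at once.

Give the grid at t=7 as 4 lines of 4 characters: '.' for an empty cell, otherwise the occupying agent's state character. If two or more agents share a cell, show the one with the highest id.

P.PP
..P.
....
....

t=1: a0@(3,3):P a1@(3,2):P a2@(3,0):P a3@(2,2):P a4@(3,2):P a5@(1,3):R a6@(0,2):P
t=2: a0@(0,3):P a1@(0,2):P a2@(0,0):P a3@(1,2):P a4@(0,2):P a6@(1,2):P
t=3: (unchanged — steady state)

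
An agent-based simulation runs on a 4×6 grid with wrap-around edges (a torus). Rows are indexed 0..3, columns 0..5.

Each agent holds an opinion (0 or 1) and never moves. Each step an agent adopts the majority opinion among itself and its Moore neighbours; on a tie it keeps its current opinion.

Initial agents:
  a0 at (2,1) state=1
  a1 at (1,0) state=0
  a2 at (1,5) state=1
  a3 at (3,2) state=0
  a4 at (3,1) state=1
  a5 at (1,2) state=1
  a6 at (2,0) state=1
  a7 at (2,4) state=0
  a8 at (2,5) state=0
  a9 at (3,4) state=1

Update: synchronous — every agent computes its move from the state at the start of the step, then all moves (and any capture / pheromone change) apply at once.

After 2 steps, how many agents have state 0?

t=1: a0@(2,1):1 a1@(1,0):1 a2@(1,5):0 a3@(3,2):1 a4@(3,1):1 a5@(1,2):1 a6@(2,0):1 a7@(2,4):0 a8@(2,5):0 a9@(3,4):0
t=2: (unchanged — steady state)

4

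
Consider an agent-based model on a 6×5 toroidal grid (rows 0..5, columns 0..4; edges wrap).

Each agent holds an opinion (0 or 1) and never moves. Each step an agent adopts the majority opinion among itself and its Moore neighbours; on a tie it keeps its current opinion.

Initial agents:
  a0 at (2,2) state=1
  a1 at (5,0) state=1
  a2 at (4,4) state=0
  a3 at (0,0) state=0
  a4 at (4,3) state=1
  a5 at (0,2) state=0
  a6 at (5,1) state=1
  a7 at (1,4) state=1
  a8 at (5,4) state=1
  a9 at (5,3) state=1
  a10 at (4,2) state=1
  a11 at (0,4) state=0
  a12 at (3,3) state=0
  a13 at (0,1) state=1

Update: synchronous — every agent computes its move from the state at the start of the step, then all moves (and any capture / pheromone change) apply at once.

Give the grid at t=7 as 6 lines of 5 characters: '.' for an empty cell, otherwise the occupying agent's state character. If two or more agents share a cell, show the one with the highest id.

t=1: a0@(2,2):1 a1@(5,0):1 a2@(4,4):1 a3@(0,0):1 a4@(4,3):1 a5@(0,2):1 a6@(5,1):1 a7@(1,4):0 a8@(5,4):1 a9@(5,3):1 a10@(4,2):1 a11@(0,4):1 a12@(3,3):1 a13@(0,1):1
t=2: a0@(2,2):1 a1@(5,0):1 a2@(4,4):1 a3@(0,0):1 a4@(4,3):1 a5@(0,2):1 a6@(5,1):1 a7@(1,4):1 a8@(5,4):1 a9@(5,3):1 a10@(4,2):1 a11@(0,4):1 a12@(3,3):1 a13@(0,1):1
t=3: (unchanged — steady state)

111.1
....1
..1..
...1.
..111
11.11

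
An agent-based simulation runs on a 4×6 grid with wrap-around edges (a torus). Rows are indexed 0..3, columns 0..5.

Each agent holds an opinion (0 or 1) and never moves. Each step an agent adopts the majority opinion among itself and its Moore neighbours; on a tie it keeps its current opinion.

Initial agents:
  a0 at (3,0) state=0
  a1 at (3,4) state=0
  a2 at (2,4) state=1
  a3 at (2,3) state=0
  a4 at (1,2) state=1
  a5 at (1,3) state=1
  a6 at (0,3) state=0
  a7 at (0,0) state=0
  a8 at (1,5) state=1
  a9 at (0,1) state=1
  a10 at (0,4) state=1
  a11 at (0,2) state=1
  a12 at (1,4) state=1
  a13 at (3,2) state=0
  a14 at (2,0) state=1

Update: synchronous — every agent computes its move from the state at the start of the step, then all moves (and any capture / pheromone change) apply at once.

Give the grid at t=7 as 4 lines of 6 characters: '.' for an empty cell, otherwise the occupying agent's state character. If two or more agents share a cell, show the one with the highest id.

01111.
..1111
1..11.
0.1.1.

t=1: a0@(3,0):0 a1@(3,4):0 a2@(2,4):1 a3@(2,3):1 a4@(1,2):1 a5@(1,3):1 a6@(0,3):1 a7@(0,0):0 a8@(1,5):1 a9@(0,1):1 a10@(0,4):1 a11@(0,2):1 a12@(1,4):1 a13@(3,2):0 a14@(2,0):1
t=2: a0@(3,0):0 a1@(3,4):1 a2@(2,4):1 a3@(2,3):1 a4@(1,2):1 a5@(1,3):1 a6@(0,3):1 a7@(0,0):0 a8@(1,5):1 a9@(0,1):1 a10@(0,4):1 a11@(0,2):1 a12@(1,4):1 a13@(3,2):1 a14@(2,0):1
t=3: (unchanged — steady state)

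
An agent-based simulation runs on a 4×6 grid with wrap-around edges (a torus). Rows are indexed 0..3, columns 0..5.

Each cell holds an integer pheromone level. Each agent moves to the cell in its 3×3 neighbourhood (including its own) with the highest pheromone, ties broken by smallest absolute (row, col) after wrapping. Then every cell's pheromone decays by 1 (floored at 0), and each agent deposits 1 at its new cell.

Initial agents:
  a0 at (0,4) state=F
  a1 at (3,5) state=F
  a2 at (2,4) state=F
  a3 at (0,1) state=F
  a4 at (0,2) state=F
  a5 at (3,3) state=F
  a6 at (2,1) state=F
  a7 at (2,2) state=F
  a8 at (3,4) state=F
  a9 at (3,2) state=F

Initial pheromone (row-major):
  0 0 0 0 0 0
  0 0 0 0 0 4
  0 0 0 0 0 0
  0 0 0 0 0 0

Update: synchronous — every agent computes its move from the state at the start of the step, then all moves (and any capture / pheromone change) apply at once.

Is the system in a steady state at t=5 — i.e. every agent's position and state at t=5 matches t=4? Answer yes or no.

t=1: a0@(1,5) a1@(0,0) a2@(1,5) a3@(0,0) a4@(0,1) a5@(0,2) a6@(1,0) a7@(1,1) a8@(0,3) a9@(0,1) | pheromone: 2 2 1 1 0 0 / 1 1 0 0 0 5 / 0 0 0 0 0 0 / 0 0 0 0 0 0
t=2: a0@(1,5) a1@(1,5) a2@(1,5) a3@(1,5) a4@(0,0) a5@(0,1) a6@(1,5) a7@(0,0) a8@(0,2) a9@(0,0) | pheromone: 4 2 1 0 0 0 / 0 0 0 0 0 9 / 0 0 0 0 0 0 / 0 0 0 0 0 0
t=3: a0@(1,5) a1@(1,5) a2@(1,5) a3@(1,5) a4@(1,5) a5@(0,0) a6@(1,5) a7@(1,5) a8@(0,1) a9@(1,5) | pheromone: 4 2 0 0 0 0 / 0 0 0 0 0 16 / 0 0 0 0 0 0 / 0 0 0 0 0 0
t=4: a0@(1,5) a1@(1,5) a2@(1,5) a3@(1,5) a4@(1,5) a5@(1,5) a6@(1,5) a7@(1,5) a8@(0,0) a9@(1,5) | pheromone: 4 1 0 0 0 0 / 0 0 0 0 0 24 / 0 0 0 0 0 0 / 0 0 0 0 0 0
t=5: a0@(1,5) a1@(1,5) a2@(1,5) a3@(1,5) a4@(1,5) a5@(1,5) a6@(1,5) a7@(1,5) a8@(1,5) a9@(1,5) | pheromone: 3 0 0 0 0 0 / 0 0 0 0 0 33 / 0 0 0 0 0 0 / 0 0 0 0 0 0

no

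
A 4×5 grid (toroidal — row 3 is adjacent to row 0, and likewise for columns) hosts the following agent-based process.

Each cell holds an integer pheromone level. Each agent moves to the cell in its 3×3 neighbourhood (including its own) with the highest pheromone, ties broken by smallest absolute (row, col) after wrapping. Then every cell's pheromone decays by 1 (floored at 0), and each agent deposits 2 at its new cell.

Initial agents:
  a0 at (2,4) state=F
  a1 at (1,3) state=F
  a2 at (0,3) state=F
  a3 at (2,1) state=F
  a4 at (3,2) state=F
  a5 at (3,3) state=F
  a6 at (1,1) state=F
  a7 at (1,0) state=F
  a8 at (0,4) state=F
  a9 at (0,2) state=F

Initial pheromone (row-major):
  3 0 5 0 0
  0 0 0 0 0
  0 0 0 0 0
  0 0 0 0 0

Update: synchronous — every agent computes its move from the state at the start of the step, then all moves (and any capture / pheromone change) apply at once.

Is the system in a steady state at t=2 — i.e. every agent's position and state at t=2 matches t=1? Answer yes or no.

t=1: a0@(1,0) a1@(0,2) a2@(0,2) a3@(1,0) a4@(0,2) a5@(0,2) a6@(0,2) a7@(0,0) a8@(0,0) a9@(0,2) | pheromone: 6 0 16 0 0 / 4 0 0 0 0 / 0 0 0 0 0 / 0 0 0 0 0
t=2: a0@(0,0) a1@(0,2) a2@(0,2) a3@(0,0) a4@(0,2) a5@(0,2) a6@(0,2) a7@(0,0) a8@(0,0) a9@(0,2) | pheromone: 13 0 27 0 0 / 3 0 0 0 0 / 0 0 0 0 0 / 0 0 0 0 0

no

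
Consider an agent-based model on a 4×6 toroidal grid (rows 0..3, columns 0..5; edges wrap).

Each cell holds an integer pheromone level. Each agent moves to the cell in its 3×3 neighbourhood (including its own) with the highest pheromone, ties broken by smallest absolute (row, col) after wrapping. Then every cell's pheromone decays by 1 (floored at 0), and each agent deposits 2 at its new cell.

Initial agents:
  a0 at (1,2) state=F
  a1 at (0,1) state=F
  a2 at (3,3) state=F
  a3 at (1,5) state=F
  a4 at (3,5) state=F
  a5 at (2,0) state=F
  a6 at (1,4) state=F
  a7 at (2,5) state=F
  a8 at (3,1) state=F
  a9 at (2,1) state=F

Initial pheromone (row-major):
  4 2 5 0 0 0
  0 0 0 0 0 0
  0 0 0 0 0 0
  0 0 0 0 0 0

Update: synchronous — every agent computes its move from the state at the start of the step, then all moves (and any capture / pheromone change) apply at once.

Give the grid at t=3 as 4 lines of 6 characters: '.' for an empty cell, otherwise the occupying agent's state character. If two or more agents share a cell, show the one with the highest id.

F.F...
......
......
......

t=1: a0@(0,2) a1@(0,2) a2@(0,2) a3@(0,0) a4@(0,0) a5@(1,0) a6@(0,3) a7@(1,0) a8@(0,2) a9@(1,0) | pheromone: 7 1 12 2 0 0 / 6 0 0 0 0 0 / 0 0 0 0 0 0 / 0 0 0 0 0 0
t=2: a0@(0,2) a1@(0,2) a2@(0,2) a3@(0,0) a4@(0,0) a5@(0,0) a6@(0,2) a7@(0,0) a8@(0,2) a9@(0,0) | pheromone: 16 0 21 1 0 0 / 5 0 0 0 0 0 / 0 0 0 0 0 0 / 0 0 0 0 0 0
t=3: a0@(0,2) a1@(0,2) a2@(0,2) a3@(0,0) a4@(0,0) a5@(0,0) a6@(0,2) a7@(0,0) a8@(0,2) a9@(0,0) | pheromone: 25 0 30 0 0 0 / 4 0 0 0 0 0 / 0 0 0 0 0 0 / 0 0 0 0 0 0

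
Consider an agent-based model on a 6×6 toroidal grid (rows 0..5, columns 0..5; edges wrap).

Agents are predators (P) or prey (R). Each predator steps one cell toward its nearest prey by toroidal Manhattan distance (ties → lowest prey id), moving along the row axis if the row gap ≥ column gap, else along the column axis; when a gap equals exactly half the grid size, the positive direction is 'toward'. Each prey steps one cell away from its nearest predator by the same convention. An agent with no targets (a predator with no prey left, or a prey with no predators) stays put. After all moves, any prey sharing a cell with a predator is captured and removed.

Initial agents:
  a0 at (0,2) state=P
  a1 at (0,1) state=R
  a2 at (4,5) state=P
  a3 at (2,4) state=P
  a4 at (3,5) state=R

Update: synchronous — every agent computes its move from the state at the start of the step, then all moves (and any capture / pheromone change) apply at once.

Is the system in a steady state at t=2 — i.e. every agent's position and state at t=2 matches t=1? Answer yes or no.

no

t=1: a0@(0,1):P a1@(0,0):R a2@(3,5):P a3@(3,4):P a4@(2,5):R
t=2: a0@(0,0):P a1@(0,5):R a2@(2,5):P a3@(2,4):P a4@(1,5):R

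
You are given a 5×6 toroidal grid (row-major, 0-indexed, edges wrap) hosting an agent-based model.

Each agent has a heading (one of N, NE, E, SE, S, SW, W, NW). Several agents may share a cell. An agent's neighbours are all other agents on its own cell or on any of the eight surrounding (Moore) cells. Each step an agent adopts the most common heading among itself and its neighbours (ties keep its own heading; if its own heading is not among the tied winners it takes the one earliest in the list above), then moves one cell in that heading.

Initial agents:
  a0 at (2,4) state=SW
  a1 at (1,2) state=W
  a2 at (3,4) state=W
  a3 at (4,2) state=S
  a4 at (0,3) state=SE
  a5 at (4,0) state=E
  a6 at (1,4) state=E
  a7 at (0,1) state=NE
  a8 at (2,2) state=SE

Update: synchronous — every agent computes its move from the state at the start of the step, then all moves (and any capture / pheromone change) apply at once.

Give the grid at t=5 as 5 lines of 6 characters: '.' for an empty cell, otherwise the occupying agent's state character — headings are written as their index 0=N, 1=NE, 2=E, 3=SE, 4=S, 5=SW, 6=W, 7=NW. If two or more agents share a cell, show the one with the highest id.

t=1: a0@(3,3):SW a1@(2,3):SE a2@(3,3):W a3@(0,2):S a4@(1,4):SE a5@(4,1):E a6@(1,5):E a7@(4,2):NE a8@(3,3):SE
t=2: a0@(4,4):SE a1@(3,4):SE a2@(4,4):SE a3@(1,2):S a4@(2,5):SE a5@(4,2):E a6@(1,0):E a7@(3,3):NE a8@(4,4):SE
t=3: a0@(0,5):SE a1@(4,5):SE a2@(0,5):SE a3@(2,2):S a4@(3,0):SE a5@(4,3):E a6@(1,1):E a7@(4,4):SE a8@(0,5):SE
t=4: a0@(1,0):SE a1@(0,0):SE a2@(1,0):SE a3@(3,2):S a4@(4,1):SE a5@(4,4):E a6@(1,2):E a7@(0,5):SE a8@(1,0):SE
t=5: a0@(2,1):SE a1@(1,1):SE a2@(2,1):SE a3@(4,2):S a4@(0,2):SE a5@(4,5):E a6@(1,3):E a7@(1,0):SE a8@(2,1):SE

..3...
33.2..
.3....
......
..4..2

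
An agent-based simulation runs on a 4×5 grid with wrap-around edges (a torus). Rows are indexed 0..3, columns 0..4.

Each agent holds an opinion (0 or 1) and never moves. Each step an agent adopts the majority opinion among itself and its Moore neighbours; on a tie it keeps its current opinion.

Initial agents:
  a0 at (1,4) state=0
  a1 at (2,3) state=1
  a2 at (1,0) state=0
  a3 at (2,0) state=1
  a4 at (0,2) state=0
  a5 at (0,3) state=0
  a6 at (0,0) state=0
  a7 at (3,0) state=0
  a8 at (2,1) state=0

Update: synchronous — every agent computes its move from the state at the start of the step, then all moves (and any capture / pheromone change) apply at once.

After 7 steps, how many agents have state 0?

t=1: a0@(1,4):0 a1@(2,3):1 a2@(1,0):0 a3@(2,0):0 a4@(0,2):0 a5@(0,3):0 a6@(0,0):0 a7@(3,0):0 a8@(2,1):0
t=2: (unchanged — steady state)

8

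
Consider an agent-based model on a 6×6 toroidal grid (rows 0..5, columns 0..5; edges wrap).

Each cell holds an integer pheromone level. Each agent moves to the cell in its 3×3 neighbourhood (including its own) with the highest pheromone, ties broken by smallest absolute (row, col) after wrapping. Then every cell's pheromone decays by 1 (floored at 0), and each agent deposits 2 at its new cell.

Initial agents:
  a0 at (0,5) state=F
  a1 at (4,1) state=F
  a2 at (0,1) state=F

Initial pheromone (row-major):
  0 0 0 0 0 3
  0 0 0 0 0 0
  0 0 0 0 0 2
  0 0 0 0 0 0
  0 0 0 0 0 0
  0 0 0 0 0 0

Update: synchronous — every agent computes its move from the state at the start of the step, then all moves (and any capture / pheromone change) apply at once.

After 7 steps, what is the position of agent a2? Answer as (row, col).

(0, 5)

t=1: a0@(0,5) a1@(3,0) a2@(0,0) | pheromone: 2 0 0 0 0 4 / 0 0 0 0 0 0 / 0 0 0 0 0 1 / 2 0 0 0 0 0 / 0 0 0 0 0 0 / 0 0 0 0 0 0
t=2: a0@(0,5) a1@(3,0) a2@(0,5) | pheromone: 1 0 0 0 0 7 / 0 0 0 0 0 0 / 0 0 0 0 0 0 / 3 0 0 0 0 0 / 0 0 0 0 0 0 / 0 0 0 0 0 0
t=3: a0@(0,5) a1@(3,0) a2@(0,5) | pheromone: 0 0 0 0 0 10 / 0 0 0 0 0 0 / 0 0 0 0 0 0 / 4 0 0 0 0 0 / 0 0 0 0 0 0 / 0 0 0 0 0 0
t=4: a0@(0,5) a1@(3,0) a2@(0,5) | pheromone: 0 0 0 0 0 13 / 0 0 0 0 0 0 / 0 0 0 0 0 0 / 5 0 0 0 0 0 / 0 0 0 0 0 0 / 0 0 0 0 0 0
t=5: a0@(0,5) a1@(3,0) a2@(0,5) | pheromone: 0 0 0 0 0 16 / 0 0 0 0 0 0 / 0 0 0 0 0 0 / 6 0 0 0 0 0 / 0 0 0 0 0 0 / 0 0 0 0 0 0
t=6: a0@(0,5) a1@(3,0) a2@(0,5) | pheromone: 0 0 0 0 0 19 / 0 0 0 0 0 0 / 0 0 0 0 0 0 / 7 0 0 0 0 0 / 0 0 0 0 0 0 / 0 0 0 0 0 0
t=7: a0@(0,5) a1@(3,0) a2@(0,5) | pheromone: 0 0 0 0 0 22 / 0 0 0 0 0 0 / 0 0 0 0 0 0 / 8 0 0 0 0 0 / 0 0 0 0 0 0 / 0 0 0 0 0 0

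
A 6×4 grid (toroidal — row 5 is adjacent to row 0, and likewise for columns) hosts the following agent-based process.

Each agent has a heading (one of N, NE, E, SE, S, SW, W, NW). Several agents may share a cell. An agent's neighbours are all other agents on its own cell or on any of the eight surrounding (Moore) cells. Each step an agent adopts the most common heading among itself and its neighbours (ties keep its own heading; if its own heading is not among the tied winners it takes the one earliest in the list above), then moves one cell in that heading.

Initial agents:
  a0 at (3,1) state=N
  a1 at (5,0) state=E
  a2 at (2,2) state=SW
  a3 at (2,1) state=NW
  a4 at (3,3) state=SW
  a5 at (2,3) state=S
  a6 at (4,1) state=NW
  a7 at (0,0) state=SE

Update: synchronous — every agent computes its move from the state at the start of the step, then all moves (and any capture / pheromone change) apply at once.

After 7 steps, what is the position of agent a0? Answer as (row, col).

t=1: a0@(2,0):NW a1@(5,1):E a2@(3,1):SW a3@(1,0):NW a4@(4,2):SW a5@(3,2):SW a6@(3,0):NW a7@(1,1):SE
t=2: a0@(1,3):NW a1@(5,2):E a2@(4,0):SW a3@(0,3):NW a4@(5,1):SW a5@(4,1):SW a6@(2,3):NW a7@(0,0):NW
t=3: a0@(0,2):NW a1@(0,1):SW a2@(5,3):SW a3@(5,2):NW a4@(0,0):SW a5@(5,0):SW a6@(1,2):NW a7@(5,3):NW
t=4: a0@(5,1):NW a1@(1,0):SW a2@(0,2):SW a3@(4,1):NW a4@(1,3):SW a5@(0,3):SW a6@(0,1):NW a7@(4,2):NW
t=5: a0@(4,0):NW a1@(2,3):SW a2@(1,1):SW a3@(3,0):NW a4@(2,2):SW a5@(1,2):SW a6@(5,0):NW a7@(3,1):NW
t=6: a0@(3,3):NW a1@(3,2):SW a2@(2,0):SW a3@(2,3):NW a4@(3,1):SW a5@(2,1):SW a6@(4,3):NW a7@(2,0):NW
t=7: a0@(2,2):NW a1@(4,1):SW a2@(3,3):SW a3@(1,2):NW a4@(4,0):SW a5@(3,0):SW a6@(3,2):NW a7@(1,3):NW

(2, 2)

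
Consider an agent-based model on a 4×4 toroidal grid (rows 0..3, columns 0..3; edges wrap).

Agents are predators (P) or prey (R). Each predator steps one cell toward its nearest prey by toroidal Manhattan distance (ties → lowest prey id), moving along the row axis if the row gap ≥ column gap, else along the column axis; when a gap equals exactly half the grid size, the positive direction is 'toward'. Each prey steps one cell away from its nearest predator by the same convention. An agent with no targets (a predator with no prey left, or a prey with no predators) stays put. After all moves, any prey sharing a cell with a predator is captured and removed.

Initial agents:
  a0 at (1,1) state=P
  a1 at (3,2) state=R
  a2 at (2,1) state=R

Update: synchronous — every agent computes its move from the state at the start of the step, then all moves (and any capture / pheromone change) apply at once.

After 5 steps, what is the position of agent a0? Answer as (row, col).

(2, 1)

t=1: a0@(2,1):P a1@(2,2):R a2@(3,1):R
t=2: a0@(2,2):P a1@(2,3):R a2@(0,1):R
t=3: a0@(2,3):P a1@(2,0):R a2@(3,1):R
t=4: a0@(2,0):P a1@(2,1):R a2@(3,0):R
t=5: a0@(2,1):P a1@(2,2):R a2@(0,0):R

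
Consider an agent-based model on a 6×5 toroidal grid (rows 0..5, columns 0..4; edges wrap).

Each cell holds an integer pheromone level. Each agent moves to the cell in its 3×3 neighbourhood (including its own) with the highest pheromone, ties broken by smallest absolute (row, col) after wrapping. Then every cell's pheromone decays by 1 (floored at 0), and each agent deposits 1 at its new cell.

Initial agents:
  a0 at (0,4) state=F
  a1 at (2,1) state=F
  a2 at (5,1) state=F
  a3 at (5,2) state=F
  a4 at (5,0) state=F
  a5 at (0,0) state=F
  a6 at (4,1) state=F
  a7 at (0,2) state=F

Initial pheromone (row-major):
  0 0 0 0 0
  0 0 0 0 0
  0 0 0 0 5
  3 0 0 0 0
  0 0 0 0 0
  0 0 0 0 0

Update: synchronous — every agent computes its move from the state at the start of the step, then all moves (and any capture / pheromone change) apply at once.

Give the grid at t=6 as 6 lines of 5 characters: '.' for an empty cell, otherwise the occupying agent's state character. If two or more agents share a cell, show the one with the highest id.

t=1: a0@(0,0) a1@(3,0) a2@(0,0) a3@(0,1) a4@(0,0) a5@(0,0) a6@(3,0) a7@(0,1) | pheromone: 4 2 0 0 0 / 0 0 0 0 0 / 0 0 0 0 4 / 4 0 0 0 0 / 0 0 0 0 0 / 0 0 0 0 0
t=2: a0@(0,0) a1@(2,4) a2@(0,0) a3@(0,0) a4@(0,0) a5@(0,0) a6@(2,4) a7@(0,0) | pheromone: 9 1 0 0 0 / 0 0 0 0 0 / 0 0 0 0 5 / 3 0 0 0 0 / 0 0 0 0 0 / 0 0 0 0 0
t=3: a0@(0,0) a1@(2,4) a2@(0,0) a3@(0,0) a4@(0,0) a5@(0,0) a6@(2,4) a7@(0,0) | pheromone: 14 0 0 0 0 / 0 0 0 0 0 / 0 0 0 0 6 / 2 0 0 0 0 / 0 0 0 0 0 / 0 0 0 0 0
t=4: a0@(0,0) a1@(2,4) a2@(0,0) a3@(0,0) a4@(0,0) a5@(0,0) a6@(2,4) a7@(0,0) | pheromone: 19 0 0 0 0 / 0 0 0 0 0 / 0 0 0 0 7 / 1 0 0 0 0 / 0 0 0 0 0 / 0 0 0 0 0
t=5: a0@(0,0) a1@(2,4) a2@(0,0) a3@(0,0) a4@(0,0) a5@(0,0) a6@(2,4) a7@(0,0) | pheromone: 24 0 0 0 0 / 0 0 0 0 0 / 0 0 0 0 8 / 0 0 0 0 0 / 0 0 0 0 0 / 0 0 0 0 0
t=6: a0@(0,0) a1@(2,4) a2@(0,0) a3@(0,0) a4@(0,0) a5@(0,0) a6@(2,4) a7@(0,0) | pheromone: 29 0 0 0 0 / 0 0 0 0 0 / 0 0 0 0 9 / 0 0 0 0 0 / 0 0 0 0 0 / 0 0 0 0 0

F....
.....
....F
.....
.....
.....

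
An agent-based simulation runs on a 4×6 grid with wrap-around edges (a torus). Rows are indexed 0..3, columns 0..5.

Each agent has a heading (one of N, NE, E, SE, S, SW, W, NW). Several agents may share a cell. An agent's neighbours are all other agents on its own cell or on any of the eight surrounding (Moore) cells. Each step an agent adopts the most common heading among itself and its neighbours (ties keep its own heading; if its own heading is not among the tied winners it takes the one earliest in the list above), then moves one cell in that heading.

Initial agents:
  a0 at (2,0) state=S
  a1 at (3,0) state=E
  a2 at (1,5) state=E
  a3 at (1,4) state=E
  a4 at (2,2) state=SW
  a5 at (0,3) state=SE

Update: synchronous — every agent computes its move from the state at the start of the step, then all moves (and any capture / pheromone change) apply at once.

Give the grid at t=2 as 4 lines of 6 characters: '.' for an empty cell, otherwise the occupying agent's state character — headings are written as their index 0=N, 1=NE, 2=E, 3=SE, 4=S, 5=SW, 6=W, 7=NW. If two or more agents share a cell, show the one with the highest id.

t=1: a0@(2,1):E a1@(3,1):E a2@(1,0):E a3@(1,5):E a4@(3,1):SW a5@(1,4):SE
t=2: a0@(2,2):E a1@(3,2):E a2@(1,1):E a3@(1,0):E a4@(3,2):E a5@(2,5):SE

......
22....
..2..3
..2...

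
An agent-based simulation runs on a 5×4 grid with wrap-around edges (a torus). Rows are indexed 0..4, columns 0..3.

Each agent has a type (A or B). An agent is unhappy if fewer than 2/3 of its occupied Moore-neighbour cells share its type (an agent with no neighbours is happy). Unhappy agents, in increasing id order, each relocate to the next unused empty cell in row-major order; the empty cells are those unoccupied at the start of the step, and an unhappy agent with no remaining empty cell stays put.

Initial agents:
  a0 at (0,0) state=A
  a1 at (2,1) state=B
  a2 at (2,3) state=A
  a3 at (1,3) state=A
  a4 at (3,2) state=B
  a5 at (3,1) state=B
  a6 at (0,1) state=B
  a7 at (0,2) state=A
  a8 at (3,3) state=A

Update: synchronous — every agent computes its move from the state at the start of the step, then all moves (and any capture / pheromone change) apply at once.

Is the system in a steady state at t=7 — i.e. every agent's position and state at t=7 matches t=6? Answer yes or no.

t=1: a0@(0,3):A a1@(2,1):B a2@(2,3):A a3@(1,3):A a4@(1,0):B a5@(3,1):B a6@(1,1):B a7@(1,2):A a8@(2,0):A
t=2: a0@(0,3):A a1@(0,0):B a2@(2,3):A a3@(1,3):A a4@(0,1):B a5@(0,2):B a6@(2,2):B a7@(3,0):A a8@(3,2):A
t=3: a0@(1,0):A a1@(1,1):B a2@(2,3):A a3@(1,2):A a4@(0,1):B a5@(2,0):B a6@(2,1):B a7@(3,0):A a8@(3,1):A
t=4: a0@(0,0):A a1@(0,2):B a2@(2,3):A a3@(0,3):A a4@(1,3):B a5@(2,2):B a6@(3,2):B a7@(3,3):A a8@(4,0):A
t=5: a0@(0,0):A a1@(0,1):B a2@(1,0):A a3@(1,1):A a4@(1,2):B a5@(2,0):B a6@(2,1):B a7@(3,0):A a8@(4,0):A
t=6: a0@(0,0):A a1@(0,2):B a2@(0,3):A a3@(1,3):A a4@(1,2):B a5@(2,2):B a6@(2,3):B a7@(3,1):A a8@(4,0):A
t=7: a0@(0,0):A a1@(0,1):B a2@(1,0):A a3@(1,1):A a4@(2,0):B a5@(2,1):B a6@(2,3):B a7@(3,0):A a8@(4,0):A

no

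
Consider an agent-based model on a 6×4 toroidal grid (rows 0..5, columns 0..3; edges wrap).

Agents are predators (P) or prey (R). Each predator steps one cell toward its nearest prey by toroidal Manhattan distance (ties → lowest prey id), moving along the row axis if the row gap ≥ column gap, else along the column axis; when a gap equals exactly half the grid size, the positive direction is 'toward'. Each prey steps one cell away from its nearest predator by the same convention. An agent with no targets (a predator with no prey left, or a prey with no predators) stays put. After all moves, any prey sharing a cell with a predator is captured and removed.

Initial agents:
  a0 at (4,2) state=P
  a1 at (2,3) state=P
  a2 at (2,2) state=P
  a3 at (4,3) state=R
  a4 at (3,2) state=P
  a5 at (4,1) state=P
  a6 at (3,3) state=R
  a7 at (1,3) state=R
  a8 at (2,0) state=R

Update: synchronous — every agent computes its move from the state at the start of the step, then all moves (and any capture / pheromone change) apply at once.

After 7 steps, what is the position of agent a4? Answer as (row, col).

t=1: a0@(4,3):P a1@(3,3):P a2@(3,2):P a3@(4,0):R a4@(3,3):P a5@(4,2):P a7@(0,3):R a8@(2,1):R
t=2: a0@(4,0):P a1@(4,3):P a2@(2,2):P a3@(4,1):R a4@(4,3):P a5@(4,3):P a7@(1,3):R a8@(1,1):R
t=3: a0@(4,1):P a1@(4,0):P a2@(1,2):P a3@(4,2):R a4@(4,0):P a5@(4,0):P a7@(0,3):R a8@(0,1):R
t=4: a0@(4,2):P a1@(4,1):P a2@(0,2):P a3@(4,3):R a4@(4,1):P a5@(4,1):P a7@(5,3):R a8@(1,1):R
t=5: a0@(4,3):P a1@(4,2):P a2@(5,2):P a3@(4,0):R a4@(4,2):P a5@(4,2):P a7@(0,3):R a8@(2,1):R
t=6: a0@(4,0):P a1@(4,3):P a2@(0,2):P a3@(4,1):R a4@(4,3):P a5@(4,3):P a7@(1,3):R a8@(1,1):R
t=7: a0@(4,1):P a1@(4,0):P a2@(1,2):P a3@(4,2):R a4@(4,0):P a5@(4,0):P a7@(2,3):R a8@(2,1):R

(4, 0)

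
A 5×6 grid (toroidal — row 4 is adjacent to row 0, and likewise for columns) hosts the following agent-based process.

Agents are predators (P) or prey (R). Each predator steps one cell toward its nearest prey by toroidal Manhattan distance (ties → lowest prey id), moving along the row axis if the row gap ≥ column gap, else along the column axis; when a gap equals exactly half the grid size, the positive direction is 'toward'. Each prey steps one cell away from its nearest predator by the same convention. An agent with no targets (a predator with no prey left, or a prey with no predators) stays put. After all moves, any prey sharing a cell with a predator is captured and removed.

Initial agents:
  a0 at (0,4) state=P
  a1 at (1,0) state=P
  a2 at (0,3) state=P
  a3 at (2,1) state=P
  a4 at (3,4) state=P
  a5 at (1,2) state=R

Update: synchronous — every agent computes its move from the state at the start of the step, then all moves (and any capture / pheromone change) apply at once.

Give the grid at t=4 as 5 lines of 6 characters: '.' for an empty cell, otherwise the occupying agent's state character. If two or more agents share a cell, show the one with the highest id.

...P..
.P.P..
....P.
......
......

t=1: a0@(0,3):P a1@(1,1):P a2@(1,3):P a3@(1,1):P a4@(2,4):P
t=2: (unchanged — steady state)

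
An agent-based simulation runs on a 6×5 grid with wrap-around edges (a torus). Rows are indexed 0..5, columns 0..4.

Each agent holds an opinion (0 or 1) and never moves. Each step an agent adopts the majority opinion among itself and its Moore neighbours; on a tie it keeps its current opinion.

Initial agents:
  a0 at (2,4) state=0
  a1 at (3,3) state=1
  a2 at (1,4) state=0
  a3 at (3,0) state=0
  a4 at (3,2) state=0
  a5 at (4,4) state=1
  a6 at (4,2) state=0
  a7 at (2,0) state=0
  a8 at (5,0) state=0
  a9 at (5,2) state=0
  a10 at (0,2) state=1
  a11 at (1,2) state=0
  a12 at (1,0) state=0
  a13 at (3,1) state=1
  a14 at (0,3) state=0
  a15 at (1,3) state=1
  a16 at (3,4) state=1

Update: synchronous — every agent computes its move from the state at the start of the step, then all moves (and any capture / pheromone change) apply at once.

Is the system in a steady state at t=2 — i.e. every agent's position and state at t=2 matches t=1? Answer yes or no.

yes

t=1: a0@(2,4):0 a1@(3,3):1 a2@(1,4):0 a3@(3,0):0 a4@(3,2):0 a5@(4,4):1 a6@(4,2):0 a7@(2,0):0 a8@(5,0):0 a9@(5,2):0 a10@(0,2):0 a11@(1,2):0 a12@(1,0):0 a13@(3,1):0 a14@(0,3):0 a15@(1,3):0 a16@(3,4):1
t=2: (unchanged — steady state)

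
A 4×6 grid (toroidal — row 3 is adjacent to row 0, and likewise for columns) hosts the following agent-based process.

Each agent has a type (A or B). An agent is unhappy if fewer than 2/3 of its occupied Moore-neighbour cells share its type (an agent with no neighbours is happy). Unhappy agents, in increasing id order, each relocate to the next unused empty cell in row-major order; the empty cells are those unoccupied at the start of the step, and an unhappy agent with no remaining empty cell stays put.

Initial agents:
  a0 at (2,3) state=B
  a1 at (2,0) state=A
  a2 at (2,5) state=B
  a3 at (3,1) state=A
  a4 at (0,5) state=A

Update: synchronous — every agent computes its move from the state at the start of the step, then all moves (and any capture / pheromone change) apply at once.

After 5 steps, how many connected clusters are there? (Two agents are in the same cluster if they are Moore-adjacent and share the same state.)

t=1: a0@(2,3):B a1@(0,0):A a2@(0,1):B a3@(3,1):A a4@(0,5):A
t=2: a0@(2,3):B a1@(0,0):A a2@(0,2):B a3@(0,3):A a4@(0,5):A
t=3: a0@(2,3):B a1@(0,0):A a2@(0,1):B a3@(0,4):A a4@(0,5):A
t=4: a0@(2,3):B a1@(0,2):A a2@(0,3):B a3@(0,4):A a4@(0,5):A
t=5: a0@(2,3):B a1@(0,0):A a2@(0,1):B a3@(1,0):A a4@(0,5):A

3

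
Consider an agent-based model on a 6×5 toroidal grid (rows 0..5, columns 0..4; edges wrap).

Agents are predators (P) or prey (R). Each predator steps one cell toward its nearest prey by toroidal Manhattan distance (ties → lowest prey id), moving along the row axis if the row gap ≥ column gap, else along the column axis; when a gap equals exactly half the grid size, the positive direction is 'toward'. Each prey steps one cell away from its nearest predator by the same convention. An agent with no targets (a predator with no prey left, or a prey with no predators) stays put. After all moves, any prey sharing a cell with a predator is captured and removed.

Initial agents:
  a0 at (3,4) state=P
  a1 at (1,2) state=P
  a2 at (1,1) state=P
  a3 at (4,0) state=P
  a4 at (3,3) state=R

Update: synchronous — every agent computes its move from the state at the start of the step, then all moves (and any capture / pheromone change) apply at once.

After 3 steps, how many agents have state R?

t=1: a0@(3,3):P a1@(2,2):P a2@(2,1):P a3@(4,4):P a4@(3,2):R
t=2: a0@(3,2):P a1@(3,2):P a2@(3,1):P a3@(4,3):P
t=3: (unchanged — steady state)

0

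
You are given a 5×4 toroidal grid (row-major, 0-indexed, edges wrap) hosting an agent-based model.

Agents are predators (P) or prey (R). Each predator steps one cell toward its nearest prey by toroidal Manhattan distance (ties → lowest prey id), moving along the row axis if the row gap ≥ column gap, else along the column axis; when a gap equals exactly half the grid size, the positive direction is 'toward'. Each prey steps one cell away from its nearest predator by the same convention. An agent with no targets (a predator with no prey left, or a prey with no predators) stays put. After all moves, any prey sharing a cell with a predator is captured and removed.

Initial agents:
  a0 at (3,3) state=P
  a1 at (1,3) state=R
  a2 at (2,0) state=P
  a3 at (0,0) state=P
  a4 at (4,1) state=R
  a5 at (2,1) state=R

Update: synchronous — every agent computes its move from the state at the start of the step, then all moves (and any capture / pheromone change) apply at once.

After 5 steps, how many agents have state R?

3

t=1: a0@(2,3):P a1@(0,3):R a2@(2,1):P a3@(1,0):P a4@(3,1):R a5@(2,2):R
t=2: a0@(2,2):P a1@(4,3):R a2@(3,1):P a3@(0,0):P a4@(4,1):R a5@(2,1):R
t=3: a0@(2,1):P a1@(3,3):R a2@(4,1):P a3@(4,0):P a4@(0,1):R a5@(2,0):R
t=4: a0@(2,0):P a1@(2,3):R a2@(0,1):P a3@(3,0):P a4@(1,1):R a5@(2,3):R
t=5: a0@(2,3):P a1@(2,2):R a2@(1,1):P a3@(2,0):P a4@(2,1):R a5@(2,2):R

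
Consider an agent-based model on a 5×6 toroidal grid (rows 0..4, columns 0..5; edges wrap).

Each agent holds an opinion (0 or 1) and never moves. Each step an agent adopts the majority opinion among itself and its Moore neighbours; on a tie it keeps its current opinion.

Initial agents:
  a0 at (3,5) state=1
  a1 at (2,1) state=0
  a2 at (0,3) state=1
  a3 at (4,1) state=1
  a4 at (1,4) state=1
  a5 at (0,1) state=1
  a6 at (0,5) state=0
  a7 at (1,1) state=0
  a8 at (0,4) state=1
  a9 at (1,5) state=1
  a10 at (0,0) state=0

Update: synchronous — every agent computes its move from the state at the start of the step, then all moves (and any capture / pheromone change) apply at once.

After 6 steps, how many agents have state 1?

t=1: a0@(3,5):1 a1@(2,1):0 a2@(0,3):1 a3@(4,1):1 a4@(1,4):1 a5@(0,1):1 a6@(0,5):1 a7@(1,1):0 a8@(0,4):1 a9@(1,5):1 a10@(0,0):0
t=2: a0@(3,5):1 a1@(2,1):0 a2@(0,3):1 a3@(4,1):1 a4@(1,4):1 a5@(0,1):1 a6@(0,5):1 a7@(1,1):0 a8@(0,4):1 a9@(1,5):1 a10@(0,0):1
t=3: (unchanged — steady state)

9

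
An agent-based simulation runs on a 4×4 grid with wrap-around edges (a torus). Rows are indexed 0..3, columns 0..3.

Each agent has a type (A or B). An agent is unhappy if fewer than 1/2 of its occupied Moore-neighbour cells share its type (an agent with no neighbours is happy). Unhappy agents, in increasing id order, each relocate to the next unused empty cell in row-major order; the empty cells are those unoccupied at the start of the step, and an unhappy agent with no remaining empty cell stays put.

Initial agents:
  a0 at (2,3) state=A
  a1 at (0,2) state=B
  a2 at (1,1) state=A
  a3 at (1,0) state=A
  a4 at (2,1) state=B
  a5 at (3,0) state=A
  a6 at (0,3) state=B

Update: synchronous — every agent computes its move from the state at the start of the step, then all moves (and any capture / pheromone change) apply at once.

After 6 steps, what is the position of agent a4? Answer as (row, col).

(0, 3)

t=1: a0@(2,3):A a1@(0,2):B a2@(0,0):A a3@(1,0):A a4@(0,1):B a5@(1,2):A a6@(1,3):B
t=2: a0@(2,3):A a1@(0,2):B a2@(0,3):A a3@(1,0):A a4@(1,1):B a5@(2,0):A a6@(2,1):B
t=3: a0@(2,3):A a1@(0,2):B a2@(0,3):A a3@(1,0):A a4@(1,1):B a5@(2,0):A a6@(0,0):B
t=4: a0@(2,3):A a1@(0,2):B a2@(0,1):A a3@(1,0):A a4@(1,1):B a5@(2,0):A a6@(1,2):B
t=5: a0@(2,3):A a1@(0,2):B a2@(0,0):A a3@(1,0):A a4@(0,3):B a5@(2,0):A a6@(1,2):B
t=6: (unchanged — steady state)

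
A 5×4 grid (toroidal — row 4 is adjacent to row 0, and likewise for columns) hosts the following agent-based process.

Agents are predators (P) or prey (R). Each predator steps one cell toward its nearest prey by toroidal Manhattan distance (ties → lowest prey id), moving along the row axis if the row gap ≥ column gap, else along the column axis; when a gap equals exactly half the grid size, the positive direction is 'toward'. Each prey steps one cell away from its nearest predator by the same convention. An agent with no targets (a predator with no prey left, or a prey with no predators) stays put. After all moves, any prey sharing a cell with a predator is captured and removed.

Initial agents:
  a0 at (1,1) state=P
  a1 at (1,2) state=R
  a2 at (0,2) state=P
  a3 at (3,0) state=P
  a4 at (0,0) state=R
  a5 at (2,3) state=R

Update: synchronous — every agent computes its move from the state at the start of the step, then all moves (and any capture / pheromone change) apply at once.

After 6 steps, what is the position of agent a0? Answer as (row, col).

(1, 3)

t=1: a0@(1,2):P a1@(1,3):R a2@(1,2):P a3@(4,0):P a5@(1,3):R
t=2: a0@(1,3):P a1@(1,0):R a2@(1,3):P a3@(0,0):P a5@(1,0):R
t=3: a0@(1,0):P a1@(1,1):R a2@(1,0):P a3@(1,0):P a5@(1,1):R
t=4: a0@(1,1):P a1@(1,2):R a2@(1,1):P a3@(1,1):P a5@(1,2):R
t=5: a0@(1,2):P a1@(1,3):R a2@(1,2):P a3@(1,2):P a5@(1,3):R
t=6: a0@(1,3):P a1@(1,0):R a2@(1,3):P a3@(1,3):P a5@(1,0):R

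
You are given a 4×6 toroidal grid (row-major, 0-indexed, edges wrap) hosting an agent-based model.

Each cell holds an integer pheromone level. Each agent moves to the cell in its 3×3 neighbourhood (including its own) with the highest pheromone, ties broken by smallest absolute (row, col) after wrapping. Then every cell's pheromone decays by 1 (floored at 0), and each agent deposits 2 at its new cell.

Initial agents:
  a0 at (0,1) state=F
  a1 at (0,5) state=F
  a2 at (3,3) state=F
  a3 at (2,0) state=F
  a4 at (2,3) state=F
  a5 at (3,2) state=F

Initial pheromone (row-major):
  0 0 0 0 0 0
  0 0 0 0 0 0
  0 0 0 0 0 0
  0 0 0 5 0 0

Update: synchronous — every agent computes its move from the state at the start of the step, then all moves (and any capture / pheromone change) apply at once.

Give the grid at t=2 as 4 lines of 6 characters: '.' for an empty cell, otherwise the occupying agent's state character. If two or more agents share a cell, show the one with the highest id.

F.....
......
......
...F..

t=1: a0@(0,0) a1@(0,0) a2@(3,3) a3@(1,0) a4@(3,3) a5@(3,3) | pheromone: 4 0 0 0 0 0 / 2 0 0 0 0 0 / 0 0 0 0 0 0 / 0 0 0 10 0 0
t=2: a0@(0,0) a1@(0,0) a2@(3,3) a3@(0,0) a4@(3,3) a5@(3,3) | pheromone: 9 0 0 0 0 0 / 1 0 0 0 0 0 / 0 0 0 0 0 0 / 0 0 0 15 0 0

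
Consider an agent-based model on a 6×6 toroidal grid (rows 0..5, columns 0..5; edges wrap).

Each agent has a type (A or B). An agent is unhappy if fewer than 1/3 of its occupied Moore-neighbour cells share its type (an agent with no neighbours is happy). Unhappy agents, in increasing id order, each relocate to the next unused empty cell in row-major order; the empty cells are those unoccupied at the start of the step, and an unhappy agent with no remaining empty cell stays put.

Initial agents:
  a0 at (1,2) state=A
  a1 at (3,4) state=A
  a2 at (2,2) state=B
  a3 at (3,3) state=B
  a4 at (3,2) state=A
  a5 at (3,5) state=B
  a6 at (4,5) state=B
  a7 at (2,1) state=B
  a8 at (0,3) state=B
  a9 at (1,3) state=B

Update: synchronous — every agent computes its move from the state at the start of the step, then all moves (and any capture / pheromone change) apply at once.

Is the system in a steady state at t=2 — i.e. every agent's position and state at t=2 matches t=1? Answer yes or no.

t=1: a0@(0,0):A a1@(0,1):A a2@(2,2):B a3@(3,3):B a4@(0,2):A a5@(3,5):B a6@(4,5):B a7@(2,1):B a8@(0,3):B a9@(1,3):B
t=2: (unchanged — steady state)

yes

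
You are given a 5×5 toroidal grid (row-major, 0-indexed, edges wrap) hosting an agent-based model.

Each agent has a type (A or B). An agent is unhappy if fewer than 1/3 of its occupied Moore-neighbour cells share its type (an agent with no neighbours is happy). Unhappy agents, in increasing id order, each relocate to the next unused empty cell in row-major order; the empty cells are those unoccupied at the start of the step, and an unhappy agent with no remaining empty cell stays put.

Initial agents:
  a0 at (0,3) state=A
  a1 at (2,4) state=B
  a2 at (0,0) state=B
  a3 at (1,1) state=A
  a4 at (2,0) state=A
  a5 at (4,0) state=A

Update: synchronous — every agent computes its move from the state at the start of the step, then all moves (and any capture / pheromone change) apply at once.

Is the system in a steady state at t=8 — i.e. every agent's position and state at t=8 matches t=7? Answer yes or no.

t=1: a0@(0,3):A a1@(0,1):B a2@(0,2):B a3@(1,1):A a4@(2,0):A a5@(0,4):A
t=2: (unchanged — steady state)

yes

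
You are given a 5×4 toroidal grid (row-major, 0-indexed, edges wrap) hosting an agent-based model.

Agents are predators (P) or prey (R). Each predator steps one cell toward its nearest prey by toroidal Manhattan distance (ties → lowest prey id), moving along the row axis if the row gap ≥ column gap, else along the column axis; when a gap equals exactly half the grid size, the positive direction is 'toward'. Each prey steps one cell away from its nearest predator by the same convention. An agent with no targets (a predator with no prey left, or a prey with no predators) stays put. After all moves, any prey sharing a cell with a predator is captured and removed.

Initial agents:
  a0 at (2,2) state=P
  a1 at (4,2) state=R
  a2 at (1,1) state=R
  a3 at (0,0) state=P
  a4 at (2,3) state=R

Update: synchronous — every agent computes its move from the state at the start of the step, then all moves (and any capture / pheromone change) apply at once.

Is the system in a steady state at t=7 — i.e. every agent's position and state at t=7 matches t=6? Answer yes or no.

t=1: a0@(2,3):P a1@(0,2):R a2@(0,1):R a3@(1,0):P a4@(2,0):R
t=2: a0@(2,0):P a1@(4,2):R a2@(4,1):R a3@(2,0):P a4@(2,1):R
t=3: a0@(2,1):P a1@(0,2):R a2@(0,1):R a3@(2,1):P a4@(2,2):R
t=4: a0@(2,2):P a1@(4,2):R a2@(4,1):R a3@(2,2):P a4@(2,3):R
t=5: a0@(2,3):P a1@(0,2):R a2@(0,1):R a3@(2,3):P a4@(2,0):R
t=6: a0@(2,0):P a1@(4,2):R a2@(4,1):R a3@(2,0):P a4@(2,1):R
t=7: a0@(2,1):P a1@(0,2):R a2@(0,1):R a3@(2,1):P a4@(2,2):R

no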